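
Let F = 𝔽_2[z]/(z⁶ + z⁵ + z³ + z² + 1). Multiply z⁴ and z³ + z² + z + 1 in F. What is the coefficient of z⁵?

Multiply in 𝔽_2[z]: (z⁴)·(z³ + z² + z + 1) = z⁷ + z⁶ + z⁵ + z⁴.
Reduce using z⁶ ≡ z⁵ + z³ + z² + 1 (mod z⁶ + z⁵ + z³ + z² + 1).
Reduced: z⁵ + z³ + z.

1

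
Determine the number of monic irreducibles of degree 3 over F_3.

8

The number of monic irreducibles of degree 3 over GF(3) is (1/3)·Σ_{d∣3} μ(3/d) 3^d.
Divisors of 3: 1, 3; μ(3/d) for each: -1, 1.
Σ = − 3^1 + 3^3 = 24.
N = 24/3 = 8.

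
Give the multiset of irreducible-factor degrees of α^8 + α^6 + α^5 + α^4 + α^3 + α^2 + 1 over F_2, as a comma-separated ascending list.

2, 3, 3

Write f(α) = α^8 + α^6 + α^5 + α^4 + α^3 + α^2 + 1.
Roots in F_2: f(0) = 1; f(1) = 1.
Complete factorization: f(α) = (α^2 + α + 1)·(α^3 + α + 1)·(α^3 + α^2 + 1).
Factor degrees with multiplicity: 2 + 3 + 3 = 8.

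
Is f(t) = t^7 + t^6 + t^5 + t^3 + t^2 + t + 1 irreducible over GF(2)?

Check for roots in GF(2): f(0) = 1; f(1) = 1.
No roots, so no linear factors.
Monic irreducibles of degree 2 over GF(2): t^2 + t + 1.
None of them divide f (all give nonzero remainder).
Monic irreducibles of degree 3 over GF(2): t^3 + t + 1, t^3 + t^2 + 1.
None of them divide f (all give nonzero remainder).
No irreducible factor of degree ≤ 3 exists, so f is irreducible over GF(2).

Yes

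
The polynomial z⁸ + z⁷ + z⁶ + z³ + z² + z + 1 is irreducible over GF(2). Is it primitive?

Write f(z) = z⁸ + z⁷ + z⁶ + z³ + z² + z + 1.
|GF(2^8)^×| = 2^8 − 1 = 255. Prime factorization: 255 = 3·5·17.
f is primitive ⇔ z has order 255 in GF(2)[z]/(f), i.e. z^(255/q) ≠ 1 for each prime q | 255.
z^(85) mod f = z⁵ + z⁴ + z³ + z² + 1.
z^(51) mod f = z⁶ + z³.
z^(15) mod f = z⁵ + z⁴ + z³ + z + 1.
None equal 1, so z has full order 255; f is primitive.

Yes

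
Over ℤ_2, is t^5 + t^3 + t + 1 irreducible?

Write f(t) = t^5 + t^3 + t + 1.
Check for roots in ℤ_2: f(0) = 1; f(1) = 0 → root.
f(1) = 0, so (t − 1) divides f(t); f is reducible.

No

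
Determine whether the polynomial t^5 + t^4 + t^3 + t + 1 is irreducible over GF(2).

Yes

Write h(t) = t^5 + t^4 + t^3 + t + 1.
Check for roots in GF(2): h(0) = 1; h(1) = 1.
No roots, so no linear factors.
Monic irreducibles of degree 2 over GF(2): t^2 + t + 1.
None of them divide h (all give nonzero remainder).
No irreducible factor of degree ≤ 2 exists, so h is irreducible over GF(2).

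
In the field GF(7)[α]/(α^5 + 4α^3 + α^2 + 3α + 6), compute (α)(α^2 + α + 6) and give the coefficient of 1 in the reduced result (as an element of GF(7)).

0

Multiply in GF(7)[α]: (α)·(α^2 + α + 6) = α^3 + α^2 + 6α.
Reduced: α^3 + α^2 + 6α.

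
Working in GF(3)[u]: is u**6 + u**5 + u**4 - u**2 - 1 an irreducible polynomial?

Write P(u) = u**6 + u**5 + u**4 - u**2 - 1.
Check for roots in GF(3): P(0) = 2; P(1) = 1; P(2) = 2.
No roots, so no linear factors.
Monic irreducibles of degree 2 over GF(3): u**2 + 1, u**2 + u - 1, u**2 - u - 1.
None of them divide P (all give nonzero remainder).
Degree-3 irreducible divisors: test the 8 monic irreducibles of degree 3 over GF(3).
None of them divide P (all give nonzero remainder).
No irreducible factor of degree ≤ 3 exists, so P is irreducible over GF(3).

Yes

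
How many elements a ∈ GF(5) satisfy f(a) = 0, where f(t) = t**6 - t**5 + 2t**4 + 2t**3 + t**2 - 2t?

Evaluate at each of the 5 elements of GF(5):
f(0) = 0 → root; f(1) = 3; f(2) = 0 → root; f(3) = 0 → root; f(4) = 0 → root.
Roots: {0, 2, 3, 4}.

4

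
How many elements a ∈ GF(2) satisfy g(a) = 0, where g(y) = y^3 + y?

2

Evaluate at each of the 2 elements of GF(2):
g(0) = 0 → root; g(1) = 0 → root.
Roots: {0, 1}.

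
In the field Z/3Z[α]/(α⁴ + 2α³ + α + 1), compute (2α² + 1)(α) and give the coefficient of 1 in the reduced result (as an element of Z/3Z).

Multiply in Z/3Z[α]: (2α² + 1)·(α) = 2α³ + α.
Reduced: 2α³ + α.

0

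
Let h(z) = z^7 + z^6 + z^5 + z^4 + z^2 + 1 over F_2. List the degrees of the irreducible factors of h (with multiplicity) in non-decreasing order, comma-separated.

1, 1, 2, 3

Roots in F_2: h(0) = 1; h(1) = 0 → root.
Linear factors from roots: (z + 1).
Complete factorization: h(z) = (z + 1)^2·(z^2 + z + 1)·(z^3 + z + 1).
Factor degrees with multiplicity: 1 + 1 + 2 + 3 = 7.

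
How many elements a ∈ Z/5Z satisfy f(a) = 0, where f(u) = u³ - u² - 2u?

3

Evaluate at each of the 5 elements of Z/5Z:
f(0) = 0 → root; f(1) = 3; f(2) = 0 → root; f(3) = 2; f(4) = 0 → root.
Roots: {0, 2, 4}.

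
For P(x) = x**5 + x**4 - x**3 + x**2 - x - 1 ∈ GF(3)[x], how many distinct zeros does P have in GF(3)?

1

Evaluate at each of the 3 elements of GF(3):
P(0) = 2; P(1) = 0 → root; P(2) = 2.
Roots: {1}.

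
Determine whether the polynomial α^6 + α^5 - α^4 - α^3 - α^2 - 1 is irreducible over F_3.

Yes

Write h(α) = α^6 + α^5 - α^4 - α^3 - α^2 - 1.
Check for roots in F_3: h(0) = 2; h(1) = 1; h(2) = 1.
No roots, so no linear factors.
Monic irreducibles of degree 2 over GF(3): α^2 + 1, α^2 + α - 1, α^2 - α - 1.
None of them divide h (all give nonzero remainder).
Degree-3 irreducible divisors: test the 8 monic irreducibles of degree 3 over GF(3).
None of them divide h (all give nonzero remainder).
No irreducible factor of degree ≤ 3 exists, so h is irreducible over GF(3).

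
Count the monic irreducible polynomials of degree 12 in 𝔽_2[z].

335

Gauss's count: N_{2}(12) = (1/12) Σ_{d|12} μ(12/d)·2^d.
Divisors of 12: 1, 2, 3, 4, 6, 12; μ(12/d) for each: 0, 1, 0, -1, -1, 1.
Σ = 2^2 − 2^4 − 2^6 + 2^12 = 4020.
N = 4020/12 = 335.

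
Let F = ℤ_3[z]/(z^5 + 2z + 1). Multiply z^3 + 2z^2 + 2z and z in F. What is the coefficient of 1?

0

Multiply in ℤ_3[z]: (z^3 + 2z^2 + 2z)·(z) = z^4 + 2z^3 + 2z^2.
Reduced: z^4 + 2z^3 + 2z^2.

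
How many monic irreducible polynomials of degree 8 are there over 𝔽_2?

By the necklace-counting formula, N_2(8) = (1/8) Σ_{d|8} μ(8/d)·2^d.
Divisors of 8: 1, 2, 4, 8; μ(8/d) for each: 0, 0, -1, 1.
Σ = − 2^4 + 2^8 = 240.
N = 240/8 = 30.

30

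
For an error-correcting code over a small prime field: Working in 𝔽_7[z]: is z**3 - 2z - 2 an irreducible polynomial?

Yes

Write m(z) = z**3 - 2z - 2.
Check for roots in 𝔽_7: m(0) = 5; m(1) = 4; m(2) = 2; m(3) = 5; m(4) = 5; m(5) = 1; m(6) = 6.
No roots. A degree-3 polynomial over a field with no linear factor is irreducible.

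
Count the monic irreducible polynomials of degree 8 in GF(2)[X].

The number of monic irreducibles of degree 8 over GF(2) is (1/8)·Σ_{d∣8} μ(8/d) 2^d.
Divisors of 8: 1, 2, 4, 8; μ(8/d) for each: 0, 0, -1, 1.
Σ = − 2^4 + 2^8 = 240.
N = 240/8 = 30.

30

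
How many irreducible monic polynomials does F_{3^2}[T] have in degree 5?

By the necklace-counting formula, N_9(5) = (1/5) Σ_{d|5} μ(5/d)·9^d.
Divisors of 5: 1, 5; μ(5/d) for each: -1, 1.
Σ = − 9^1 + 9^5 = 59040.
N = 59040/5 = 11808.

11808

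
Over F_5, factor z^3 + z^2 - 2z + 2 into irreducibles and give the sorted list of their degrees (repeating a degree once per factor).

1, 2

Write h(z) = z^3 + z^2 - 2z + 2.
Roots in F_5: h(0) = 2; h(1) = 2; h(2) = 0 → root; h(3) = 2; h(4) = 4.
Linear factors from roots: (z - 2).
Complete factorization: h(z) = (z - 2)·(z^2 - 2z - 1).
Factor degrees with multiplicity: 1 + 2 = 3.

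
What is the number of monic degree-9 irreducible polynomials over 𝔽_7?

4483696

x^(7^9) − x is the product of all monic irreducibles of degree dividing 9; Möbius inversion gives N = (1/9) Σ μ(9/d)·7^d.
Divisors of 9: 1, 3, 9; μ(9/d) for each: 0, -1, 1.
Σ = − 7^3 + 7^9 = 40353264.
N = 40353264/9 = 4483696.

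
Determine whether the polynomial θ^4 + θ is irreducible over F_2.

No

Write h(θ) = θ^4 + θ.
Check for roots in F_2: h(0) = 0 → root; h(1) = 0 → root.
h(0) = 0, so (θ) divides h(θ); h is reducible.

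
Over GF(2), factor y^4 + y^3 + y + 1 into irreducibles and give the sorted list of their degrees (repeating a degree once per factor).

1, 1, 2

Write f(y) = y^4 + y^3 + y + 1.
Roots in GF(2): f(0) = 1; f(1) = 0 → root.
Linear factors from roots: (y + 1).
Complete factorization: f(y) = (y + 1)^2·(y^2 + y + 1).
Factor degrees with multiplicity: 1 + 1 + 2 = 4.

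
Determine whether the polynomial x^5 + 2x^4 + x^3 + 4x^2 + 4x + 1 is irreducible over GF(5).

Yes

Write h(x) = x^5 + 2x^4 + x^3 + 4x^2 + 4x + 1.
Check for roots in GF(5): h(0) = 1; h(1) = 3; h(2) = 2; h(3) = 1; h(4) = 1.
No roots, so no linear factors.
Degree-2 irreducible divisors: test the 10 monic irreducibles of degree 2 over GF(5).
None of them divide h (all give nonzero remainder).
No irreducible factor of degree ≤ 2 exists, so h is irreducible over GF(5).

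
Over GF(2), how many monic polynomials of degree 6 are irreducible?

9

x^(2^6) − x is the product of all monic irreducibles of degree dividing 6; Möbius inversion gives N = (1/6) Σ μ(6/d)·2^d.
Divisors of 6: 1, 2, 3, 6; μ(6/d) for each: 1, -1, -1, 1.
Σ = 2^1 − 2^2 − 2^3 + 2^6 = 54.
N = 54/6 = 9.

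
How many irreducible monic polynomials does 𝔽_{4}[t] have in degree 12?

Gauss's count: N_{4}(12) = (1/12) Σ_{d|12} μ(12/d)·4^d.
Divisors of 12: 1, 2, 3, 4, 6, 12; μ(12/d) for each: 0, 1, 0, -1, -1, 1.
Σ = 4^2 − 4^4 − 4^6 + 4^12 = 16772880.
N = 16772880/12 = 1397740.

1397740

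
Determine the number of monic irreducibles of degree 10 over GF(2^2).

104754

x^(4^10) − x is the product of all monic irreducibles of degree dividing 10; Möbius inversion gives N = (1/10) Σ μ(10/d)·4^d.
Divisors of 10: 1, 2, 5, 10; μ(10/d) for each: 1, -1, -1, 1.
Σ = 4^1 − 4^2 − 4^5 + 4^10 = 1047540.
N = 1047540/10 = 104754.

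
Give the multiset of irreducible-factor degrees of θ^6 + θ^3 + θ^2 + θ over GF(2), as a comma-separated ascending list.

Write h(θ) = θ^6 + θ^3 + θ^2 + θ.
Roots in GF(2): h(0) = 0 → root; h(1) = 0 → root.
Linear factors from roots: (θ), (θ + 1).
Complete factorization: h(θ) = (θ)·(θ + 1)^2·(θ^3 + θ + 1).
Factor degrees with multiplicity: 1 + 1 + 1 + 3 = 6.

1, 1, 1, 3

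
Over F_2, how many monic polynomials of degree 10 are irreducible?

99

By the necklace-counting formula, N_2(10) = (1/10) Σ_{d|10} μ(10/d)·2^d.
Divisors of 10: 1, 2, 5, 10; μ(10/d) for each: 1, -1, -1, 1.
Σ = 2^1 − 2^2 − 2^5 + 2^10 = 990.
N = 990/10 = 99.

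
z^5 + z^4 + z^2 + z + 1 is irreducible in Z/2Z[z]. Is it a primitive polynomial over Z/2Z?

Yes

Write f(z) = z^5 + z^4 + z^2 + z + 1.
|GF(2^5)^×| = 2^5 − 1 = 31. Prime factorization: 31 = 31.
f is primitive ⇔ z has order 31 in GF(2)[z]/(f), i.e. z^(31/q) ≠ 1 for each prime q | 31.
z^(1) mod f = z.
None equal 1, so z has full order 31; f is primitive.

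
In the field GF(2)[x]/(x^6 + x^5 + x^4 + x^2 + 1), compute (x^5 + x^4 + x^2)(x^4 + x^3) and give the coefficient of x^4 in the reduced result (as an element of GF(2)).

0

Multiply in GF(2)[x]: (x^5 + x^4 + x^2)·(x^4 + x^3) = x^9 + x^7 + x^6 + x^5.
Reduce using x^6 ≡ x^5 + x^4 + x^2 + 1 (mod x^6 + x^5 + x^4 + x^2 + 1).
Reduced: x + 1.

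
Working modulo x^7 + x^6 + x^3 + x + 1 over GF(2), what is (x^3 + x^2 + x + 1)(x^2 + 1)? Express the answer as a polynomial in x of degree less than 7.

Multiply in GF(2)[x]: (x^3 + x^2 + x + 1)·(x^2 + 1) = x^5 + x^4 + x + 1.
Reduced: x^5 + x^4 + x + 1.

x^5 + x^4 + x + 1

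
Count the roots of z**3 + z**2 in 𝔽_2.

Write f(z) = z**3 + z**2.
Evaluate at each of the 2 elements of 𝔽_2:
f(0) = 0 → root; f(1) = 0 → root.
Roots: {0, 1}.

2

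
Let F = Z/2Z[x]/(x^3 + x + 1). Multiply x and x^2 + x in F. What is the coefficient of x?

1

Multiply in Z/2Z[x]: (x)·(x^2 + x) = x^3 + x^2.
Reduce using x^3 ≡ x + 1 (mod x^3 + x + 1).
Reduced: x^2 + x + 1.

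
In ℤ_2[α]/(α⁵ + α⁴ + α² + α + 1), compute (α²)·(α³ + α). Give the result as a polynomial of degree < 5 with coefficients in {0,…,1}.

Multiply in ℤ_2[α]: (α²)·(α³ + α) = α⁵ + α³.
Reduce using α⁵ ≡ α⁴ + α² + α + 1 (mod α⁵ + α⁴ + α² + α + 1).
Reduced: α⁴ + α³ + α² + α + 1.

α^4 + α^3 + α^2 + α + 1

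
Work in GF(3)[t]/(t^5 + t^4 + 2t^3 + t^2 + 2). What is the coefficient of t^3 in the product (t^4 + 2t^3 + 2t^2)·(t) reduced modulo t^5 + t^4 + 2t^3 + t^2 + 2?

0

Multiply in GF(3)[t]: (t^4 + 2t^3 + 2t^2)·(t) = t^5 + 2t^4 + 2t^3.
Reduce using t^5 ≡ 2t^4 + t^3 + 2t^2 + 1 (mod t^5 + t^4 + 2t^3 + t^2 + 2).
Reduced: t^4 + 2t^2 + 1.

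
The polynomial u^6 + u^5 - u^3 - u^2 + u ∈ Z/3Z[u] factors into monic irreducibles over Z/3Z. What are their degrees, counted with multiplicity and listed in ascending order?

1, 2, 3

Write h(u) = u^6 + u^5 - u^3 - u^2 + u.
Roots in Z/3Z: h(0) = 0 → root; h(1) = 1; h(2) = 2.
Linear factors from roots: (u).
Complete factorization: h(u) = (u)·(u^2 + 1)·(u^3 + u^2 - u + 1).
Factor degrees with multiplicity: 1 + 2 + 3 = 6.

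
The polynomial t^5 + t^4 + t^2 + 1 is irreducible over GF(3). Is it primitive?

Yes

Write f(t) = t^5 + t^4 + t^2 + 1.
|GF(3^5)^×| = 3^5 − 1 = 242. Prime factorization: 242 = 2·11^2.
f is primitive ⇔ t has order 242 in GF(3)[t]/(f), i.e. t^(242/q) ≠ 1 for each prime q | 242.
t^(121) mod f = 2.
t^(22) mod f = t^4 + 2t^3 + 2t^2.
None equal 1, so t has full order 242; f is primitive.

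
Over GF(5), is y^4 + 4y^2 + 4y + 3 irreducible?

Yes

Write m(y) = y^4 + 4y^2 + 4y + 3.
Check for roots in GF(5): m(0) = 3; m(1) = 2; m(2) = 3; m(3) = 2; m(4) = 4.
No roots, so no linear factors.
Degree-2 irreducible divisors: test the 10 monic irreducibles of degree 2 over GF(5).
None of them divide m (all give nonzero remainder).
No irreducible factor of degree ≤ 2 exists, so m is irreducible over GF(5).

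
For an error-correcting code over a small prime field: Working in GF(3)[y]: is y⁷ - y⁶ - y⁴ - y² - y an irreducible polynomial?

Write g(y) = y⁷ - y⁶ - y⁴ - y² - y.
Check for roots in GF(3): g(0) = 0 → root; g(1) = 0 → root; g(2) = 0 → root.
g(0) = 0, so (y) divides g(y); g is reducible.

No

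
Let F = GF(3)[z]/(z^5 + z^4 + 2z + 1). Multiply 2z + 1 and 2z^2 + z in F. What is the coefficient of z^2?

Multiply in GF(3)[z]: (2z + 1)·(2z^2 + z) = z^3 + z^2 + z.
Reduced: z^3 + z^2 + z.

1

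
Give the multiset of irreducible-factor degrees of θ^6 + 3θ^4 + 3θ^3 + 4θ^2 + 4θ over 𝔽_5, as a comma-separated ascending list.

1, 1, 1, 3

Write f(θ) = θ^6 + 3θ^4 + 3θ^3 + 4θ^2 + 4θ.
Roots in 𝔽_5: f(0) = 0 → root; f(1) = 0 → root; f(2) = 0 → root; f(3) = 1; f(4) = 1.
Linear factors from roots: (θ), (θ + 4), (θ + 3).
Complete factorization: f(θ) = (θ)·(θ + 3)·(θ + 4)·(θ^3 + 3θ^2 + 2).
Factor degrees with multiplicity: 1 + 1 + 1 + 3 = 6.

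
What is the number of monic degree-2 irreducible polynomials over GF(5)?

Gauss's count: N_{5}(2) = (1/2) Σ_{d|2} μ(2/d)·5^d.
Divisors of 2: 1, 2; μ(2/d) for each: -1, 1.
Σ = − 5^1 + 5^2 = 20.
N = 20/2 = 10.

10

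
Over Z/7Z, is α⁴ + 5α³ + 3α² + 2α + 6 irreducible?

Write h(α) = α⁴ + 5α³ + 3α² + 2α + 6.
Check for roots in Z/7Z: h(0) = 6; h(1) = 3; h(2) = 1; h(3) = 3; h(4) = 1; h(5) = 4; h(6) = 3.
No roots, so no linear factors.
Degree-2 irreducible divisors: test the 21 monic irreducibles of degree 2 over GF(7).
None of them divide h (all give nonzero remainder).
No irreducible factor of degree ≤ 2 exists, so h is irreducible over GF(7).

Yes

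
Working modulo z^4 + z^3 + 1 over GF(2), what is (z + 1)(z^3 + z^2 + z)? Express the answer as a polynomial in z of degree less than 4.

z^3 + z + 1

Multiply in GF(2)[z]: (z + 1)·(z^3 + z^2 + z) = z^4 + z.
Reduce using z^4 ≡ z^3 + 1 (mod z^4 + z^3 + 1).
Reduced: z^3 + z + 1.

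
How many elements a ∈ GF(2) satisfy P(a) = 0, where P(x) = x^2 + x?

Evaluate at each of the 2 elements of GF(2):
P(0) = 0 → root; P(1) = 0 → root.
Roots: {0, 1}.

2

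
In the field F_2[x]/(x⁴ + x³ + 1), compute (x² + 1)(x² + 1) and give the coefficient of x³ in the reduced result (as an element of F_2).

1

Multiply in F_2[x]: (x² + 1)·(x² + 1) = x⁴ + 1.
Reduce using x⁴ ≡ x³ + 1 (mod x⁴ + x³ + 1).
Reduced: x³.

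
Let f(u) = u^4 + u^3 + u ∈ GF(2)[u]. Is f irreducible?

No

Check for roots in GF(2): f(0) = 0 → root; f(1) = 1.
f(0) = 0, so (u) divides f(u); f is reducible.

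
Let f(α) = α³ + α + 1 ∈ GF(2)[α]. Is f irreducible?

Yes

Check for roots in GF(2): f(0) = 1; f(1) = 1.
No roots. A degree-3 polynomial over a field with no linear factor is irreducible.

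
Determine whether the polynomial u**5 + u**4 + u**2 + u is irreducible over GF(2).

Write m(u) = u**5 + u**4 + u**2 + u.
Check for roots in GF(2): m(0) = 0 → root; m(1) = 0 → root.
m(0) = 0, so (u) divides m(u); m is reducible.

No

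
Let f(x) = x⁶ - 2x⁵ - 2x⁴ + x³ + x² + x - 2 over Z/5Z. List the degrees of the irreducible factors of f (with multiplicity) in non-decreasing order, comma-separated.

Roots in Z/5Z: f(0) = 3; f(1) = 3; f(2) = 0 → root; f(3) = 3; f(4) = 3.
Linear factors from roots: (x - 2).
Complete factorization: f(x) = (x - 2)^2·(x² - 2)·(x² + 2x - 1).
Factor degrees with multiplicity: 1 + 1 + 2 + 2 = 6.

1, 1, 2, 2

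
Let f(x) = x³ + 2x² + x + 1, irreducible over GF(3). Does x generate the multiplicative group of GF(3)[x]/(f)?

|GF(3^3)^×| = 3^3 − 1 = 26. Prime factorization: 26 = 2·13.
f is primitive ⇔ x has order 26 in GF(3)[x]/(f), i.e. x^(26/q) ≠ 1 for each prime q | 26.
x^(13) mod f = 2.
x^(2) mod f = x².
None equal 1, so x has full order 26; f is primitive.

Yes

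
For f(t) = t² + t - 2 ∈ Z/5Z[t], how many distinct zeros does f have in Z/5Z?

Evaluate at each of the 5 elements of Z/5Z:
f(0) = 3; f(1) = 0 → root; f(2) = 4; f(3) = 0 → root; f(4) = 3.
Roots: {1, 3}.

2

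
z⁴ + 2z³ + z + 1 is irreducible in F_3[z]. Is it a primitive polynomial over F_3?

Write f(z) = z⁴ + 2z³ + z + 1.
|GF(3^4)^×| = 3^4 − 1 = 80. Prime factorization: 80 = 2^4·5.
f is primitive ⇔ z has order 80 in GF(3)[z]/(f), i.e. z^(80/q) ≠ 1 for each prime q | 80.
z^(40) mod f = 1
z^(16) mod f = 2z² + 2z + 1.
Since z^(40) = 1, the order of z divides 40 < 80; not primitive.

No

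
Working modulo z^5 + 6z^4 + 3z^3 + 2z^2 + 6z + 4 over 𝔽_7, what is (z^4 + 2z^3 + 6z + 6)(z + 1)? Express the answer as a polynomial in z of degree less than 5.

Multiply in 𝔽_7[z]: (z^4 + 2z^3 + 6z + 6)·(z + 1) = z^5 + 3z^4 + 2z^3 + 6z^2 + 5z + 6.
Reduce using z^5 ≡ z^4 + 4z^3 + 5z^2 + z + 3 (mod z^5 + 6z^4 + 3z^3 + 2z^2 + 6z + 4).
Reduced: 4z^4 + 6z^3 + 4z^2 + 6z + 2.

4z^4 + 6z^3 + 4z^2 + 6z + 2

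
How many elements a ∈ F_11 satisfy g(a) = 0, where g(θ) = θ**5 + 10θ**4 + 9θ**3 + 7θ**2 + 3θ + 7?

5

Evaluate at each of the 11 elements of F_11:
g(0) = 7; g(1) = 4; g(2) = 8; g(3) = 0 → root; g(4) = 1; g(5) = 5; g(6) = 0 → root; g(7) = 0 → root; g(8) = 0 → root; g(9) = 8; g(10) = 0 → root.
Roots: {3, 6, 7, 8, 10}.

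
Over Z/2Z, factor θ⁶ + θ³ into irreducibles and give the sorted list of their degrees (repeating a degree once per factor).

1, 1, 1, 1, 2

Write f(θ) = θ⁶ + θ³.
Roots in Z/2Z: f(0) = 0 → root; f(1) = 0 → root.
Linear factors from roots: (θ), (θ + 1).
Complete factorization: f(θ) = (θ + 1)·(θ)^3·(θ² + θ + 1).
Factor degrees with multiplicity: 1 + 1 + 1 + 1 + 2 = 6.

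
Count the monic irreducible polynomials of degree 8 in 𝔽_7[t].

Gauss's count: N_{7}(8) = (1/8) Σ_{d|8} μ(8/d)·7^d.
Divisors of 8: 1, 2, 4, 8; μ(8/d) for each: 0, 0, -1, 1.
Σ = − 7^4 + 7^8 = 5762400.
N = 5762400/8 = 720300.

720300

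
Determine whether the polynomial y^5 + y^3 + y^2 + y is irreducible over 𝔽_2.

No

Write f(y) = y^5 + y^3 + y^2 + y.
Check for roots in 𝔽_2: f(0) = 0 → root; f(1) = 0 → root.
f(0) = 0, so (y) divides f(y); f is reducible.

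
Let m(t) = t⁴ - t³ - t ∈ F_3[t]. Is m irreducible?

Check for roots in F_3: m(0) = 0 → root; m(1) = 2; m(2) = 0 → root.
m(0) = 0, so (t) divides m(t); m is reducible.

No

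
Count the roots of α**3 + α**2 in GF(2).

2

Write f(α) = α**3 + α**2.
Evaluate at each of the 2 elements of GF(2):
f(0) = 0 → root; f(1) = 0 → root.
Roots: {0, 1}.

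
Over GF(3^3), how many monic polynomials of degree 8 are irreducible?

x^(27^8) − x is the product of all monic irreducibles of degree dividing 8; Möbius inversion gives N = (1/8) Σ μ(8/d)·27^d.
Divisors of 8: 1, 2, 4, 8; μ(8/d) for each: 0, 0, -1, 1.
Σ = − 27^4 + 27^8 = 282429005040.
N = 282429005040/8 = 35303625630.

35303625630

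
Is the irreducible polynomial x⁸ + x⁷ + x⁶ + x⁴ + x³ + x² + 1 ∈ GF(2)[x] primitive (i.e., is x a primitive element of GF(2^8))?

No

Write f(x) = x⁸ + x⁷ + x⁶ + x⁴ + x³ + x² + 1.
|GF(2^8)^×| = 2^8 − 1 = 255. Prime factorization: 255 = 3·5·17.
f is primitive ⇔ x has order 255 in GF(2)[x]/(f), i.e. x^(255/q) ≠ 1 for each prime q | 255.
x^(85) mod f = 1
x^(51) mod f = x⁶ + x³.
x^(15) mod f = x⁷ + x⁶ + x⁴ + x³ + x² + x.
Since x^(85) = 1, the order of x divides 85 < 255; not primitive.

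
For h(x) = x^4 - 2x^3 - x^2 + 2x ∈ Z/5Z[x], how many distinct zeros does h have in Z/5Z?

Evaluate at each of the 5 elements of Z/5Z:
h(0) = 0 → root; h(1) = 0 → root; h(2) = 0 → root; h(3) = 4; h(4) = 0 → root.
Roots: {0, 1, 2, 4}.

4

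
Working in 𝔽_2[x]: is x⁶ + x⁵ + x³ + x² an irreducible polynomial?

No

Write P(x) = x⁶ + x⁵ + x³ + x².
Check for roots in 𝔽_2: P(0) = 0 → root; P(1) = 0 → root.
P(0) = 0, so (x) divides P(x); P is reducible.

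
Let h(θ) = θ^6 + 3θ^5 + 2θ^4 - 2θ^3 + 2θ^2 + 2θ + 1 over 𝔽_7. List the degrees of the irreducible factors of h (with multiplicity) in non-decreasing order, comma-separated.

Linear factors from roots: (θ - 2), (θ + 2).
Complete factorization: h(θ) = (θ + 2)·(θ - 2)·(θ^2 + 1)·(θ^2 + 3θ - 2).
Factor degrees with multiplicity: 1 + 1 + 2 + 2 = 6.

1, 1, 2, 2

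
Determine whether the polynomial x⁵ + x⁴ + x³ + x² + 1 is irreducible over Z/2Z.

Write f(x) = x⁵ + x⁴ + x³ + x² + 1.
Check for roots in Z/2Z: f(0) = 1; f(1) = 1.
No roots, so no linear factors.
Monic irreducibles of degree 2 over GF(2): x² + x + 1.
None of them divide f (all give nonzero remainder).
No irreducible factor of degree ≤ 2 exists, so f is irreducible over GF(2).

Yes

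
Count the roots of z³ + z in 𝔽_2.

2

Write P(z) = z³ + z.
Evaluate at each of the 2 elements of 𝔽_2:
P(0) = 0 → root; P(1) = 0 → root.
Roots: {0, 1}.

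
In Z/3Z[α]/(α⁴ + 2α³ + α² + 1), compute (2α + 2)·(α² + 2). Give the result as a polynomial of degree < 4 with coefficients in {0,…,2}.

2α^3 + 2α^2 + α + 1

Multiply in Z/3Z[α]: (2α + 2)·(α² + 2) = 2α³ + 2α² + α + 1.
Reduced: 2α³ + 2α² + α + 1.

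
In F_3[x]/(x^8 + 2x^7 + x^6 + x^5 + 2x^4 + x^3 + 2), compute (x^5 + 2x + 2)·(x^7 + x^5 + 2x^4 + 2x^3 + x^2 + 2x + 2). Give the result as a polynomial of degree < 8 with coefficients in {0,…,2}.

Multiply in F_3[x]: (x^5 + 2x + 2)·(x^7 + x^5 + 2x^4 + 2x^3 + x^2 + 2x + 2) = x^12 + x^10 + 2x^9 + x^8 + x^6 + 2x^5 + 2x^4 + 2x + 1.
Reduce using x^8 ≡ x^7 + 2x^6 + 2x^5 + x^4 + 2x^3 + 1 (mod x^8 + 2x^7 + x^6 + x^5 + 2x^4 + x^3 + 2).
Reduced: 2x^7 + 2x^6 + x^5 + x^2 + 2.

2x^7 + 2x^6 + x^5 + x^2 + 2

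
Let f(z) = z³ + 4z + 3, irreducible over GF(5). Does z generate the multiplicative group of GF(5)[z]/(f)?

|GF(5^3)^×| = 5^3 − 1 = 124. Prime factorization: 124 = 2^2·31.
f is primitive ⇔ z has order 124 in GF(5)[z]/(f), i.e. z^(124/q) ≠ 1 for each prime q | 124.
z^(62) mod f = 4.
z^(4) mod f = z² + 2z.
None equal 1, so z has full order 124; f is primitive.

Yes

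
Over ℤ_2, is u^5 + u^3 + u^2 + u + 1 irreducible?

Write g(u) = u^5 + u^3 + u^2 + u + 1.
Check for roots in ℤ_2: g(0) = 1; g(1) = 1.
No roots, so no linear factors.
Monic irreducibles of degree 2 over GF(2): u^2 + u + 1.
None of them divide g (all give nonzero remainder).
No irreducible factor of degree ≤ 2 exists, so g is irreducible over GF(2).

Yes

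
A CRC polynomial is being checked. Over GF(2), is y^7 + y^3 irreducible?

Write P(y) = y^7 + y^3.
Check for roots in GF(2): P(0) = 0 → root; P(1) = 0 → root.
P(0) = 0, so (y) divides P(y); P is reducible.

No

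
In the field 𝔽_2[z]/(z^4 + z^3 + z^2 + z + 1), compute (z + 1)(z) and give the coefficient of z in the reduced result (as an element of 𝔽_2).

Multiply in 𝔽_2[z]: (z + 1)·(z) = z^2 + z.
Reduced: z^2 + z.

1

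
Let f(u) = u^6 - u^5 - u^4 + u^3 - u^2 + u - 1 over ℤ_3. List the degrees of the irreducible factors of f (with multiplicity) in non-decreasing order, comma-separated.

Roots in ℤ_3: f(0) = 2; f(1) = 2; f(2) = 0 → root.
Linear factors from roots: (u + 1).
Complete factorization: f(u) = (u + 1)·(u^2 + u - 1)·(u^3 - u + 1).
Factor degrees with multiplicity: 1 + 2 + 3 = 6.

1, 2, 3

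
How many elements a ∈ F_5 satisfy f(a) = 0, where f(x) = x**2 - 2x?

Evaluate at each of the 5 elements of F_5:
f(0) = 0 → root; f(1) = 4; f(2) = 0 → root; f(3) = 3; f(4) = 3.
Roots: {0, 2}.

2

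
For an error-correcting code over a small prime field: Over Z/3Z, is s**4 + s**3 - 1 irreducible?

Write f(s) = s**4 + s**3 - 1.
Check for roots in Z/3Z: f(0) = 2; f(1) = 1; f(2) = 2.
No roots, so no linear factors.
Monic irreducibles of degree 2 over GF(3): s**2 + 1, s**2 + s - 1, s**2 - s - 1.
None of them divide f (all give nonzero remainder).
No irreducible factor of degree ≤ 2 exists, so f is irreducible over GF(3).

Yes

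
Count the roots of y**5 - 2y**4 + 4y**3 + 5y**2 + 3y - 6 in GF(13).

Write P(y) = y**5 - 2y**4 + 4y**3 + 5y**2 + 3y - 6.
Evaluate at each of the 13 elements of GF(13):
P(0) = 7; P(1) = 5; P(2) = 0 → root; P(3) = 3; P(4) = 9; P(5) = 0 → root; P(6) = 0 → root; P(7) = 0 → root; P(8) = 0 → root; P(9) = 12; P(10) = 11; P(11) = 3; P(12) = 2.
Roots: {2, 5, 6, 7, 8}.

5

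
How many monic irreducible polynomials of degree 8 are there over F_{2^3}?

2096640

Gauss's count: N_{8}(8) = (1/8) Σ_{d|8} μ(8/d)·8^d.
Divisors of 8: 1, 2, 4, 8; μ(8/d) for each: 0, 0, -1, 1.
Σ = − 8^4 + 8^8 = 16773120.
N = 16773120/8 = 2096640.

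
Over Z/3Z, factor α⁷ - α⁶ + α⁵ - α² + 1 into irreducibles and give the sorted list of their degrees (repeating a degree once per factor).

1, 2, 2, 2

Write g(α) = α⁷ - α⁶ + α⁵ - α² + 1.
Roots in Z/3Z: g(0) = 1; g(1) = 1; g(2) = 0 → root.
Linear factors from roots: (α + 1).
Complete factorization: g(α) = (α + 1)·(α² + 1)·(α² - α - 1)^2.
Factor degrees with multiplicity: 1 + 2 + 2 + 2 = 7.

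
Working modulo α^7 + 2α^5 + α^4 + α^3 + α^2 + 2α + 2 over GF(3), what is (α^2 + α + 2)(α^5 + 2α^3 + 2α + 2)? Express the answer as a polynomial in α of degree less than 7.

α^6 + 2α^5 + α^4 + 2α^3 + α + 2

Multiply in GF(3)[α]: (α^2 + α + 2)·(α^5 + 2α^3 + 2α + 2) = α^7 + α^6 + α^5 + 2α^4 + α^2 + 1.
Reduce using α^7 ≡ α^5 + 2α^4 + 2α^3 + 2α^2 + α + 1 (mod α^7 + 2α^5 + α^4 + α^3 + α^2 + 2α + 2).
Reduced: α^6 + 2α^5 + α^4 + 2α^3 + α + 2.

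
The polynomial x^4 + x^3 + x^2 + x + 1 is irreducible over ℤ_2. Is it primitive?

Write f(x) = x^4 + x^3 + x^2 + x + 1.
|GF(2^4)^×| = 2^4 − 1 = 15. Prime factorization: 15 = 3·5.
f is primitive ⇔ x has order 15 in GF(2)[x]/(f), i.e. x^(15/q) ≠ 1 for each prime q | 15.
x^(5) mod f = 1
x^(3) mod f = x^3.
Since x^(5) = 1, the order of x divides 5 < 15; not primitive.

No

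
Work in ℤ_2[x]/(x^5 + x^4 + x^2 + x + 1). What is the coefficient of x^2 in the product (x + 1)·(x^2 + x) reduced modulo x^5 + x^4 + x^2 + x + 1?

Multiply in ℤ_2[x]: (x + 1)·(x^2 + x) = x^3 + x.
Reduced: x^3 + x.

0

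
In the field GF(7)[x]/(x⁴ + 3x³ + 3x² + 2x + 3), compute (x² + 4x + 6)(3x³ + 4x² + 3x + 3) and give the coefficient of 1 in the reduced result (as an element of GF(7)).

4

Multiply in GF(7)[x]: (x² + 4x + 6)·(3x³ + 4x² + 3x + 3) = 3x⁵ + 2x⁴ + 2x³ + 4x² + 2x + 4.
Reduce using x⁴ ≡ 4x³ + 4x² + 5x + 4 (mod x⁴ + 3x³ + 3x² + 2x + 3).
Reduced: 5x² + 4.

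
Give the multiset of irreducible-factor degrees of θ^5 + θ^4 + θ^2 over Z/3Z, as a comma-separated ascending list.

Write h(θ) = θ^5 + θ^4 + θ^2.
Roots in Z/3Z: h(0) = 0 → root; h(1) = 0 → root; h(2) = 1.
Linear factors from roots: (θ), (θ - 1).
Complete factorization: h(θ) = (θ - 1)·(θ)^2·(θ^2 - θ - 1).
Factor degrees with multiplicity: 1 + 1 + 1 + 2 = 5.

1, 1, 1, 2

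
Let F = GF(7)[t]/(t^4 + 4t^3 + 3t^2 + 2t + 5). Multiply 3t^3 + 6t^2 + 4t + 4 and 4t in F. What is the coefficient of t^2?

1

Multiply in GF(7)[t]: (3t^3 + 6t^2 + 4t + 4)·(4t) = 5t^4 + 3t^3 + 2t^2 + 2t.
Reduce using t^4 ≡ 3t^3 + 4t^2 + 5t + 2 (mod t^4 + 4t^3 + 3t^2 + 2t + 5).
Reduced: 4t^3 + t^2 + 6t + 3.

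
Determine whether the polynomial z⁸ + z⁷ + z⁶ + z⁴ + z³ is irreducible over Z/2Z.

Write h(z) = z⁸ + z⁷ + z⁶ + z⁴ + z³.
Check for roots in Z/2Z: h(0) = 0 → root; h(1) = 1.
h(0) = 0, so (z) divides h(z); h is reducible.

No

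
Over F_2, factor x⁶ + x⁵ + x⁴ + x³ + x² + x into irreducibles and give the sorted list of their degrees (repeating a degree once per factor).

1, 1, 2, 2

Write g(x) = x⁶ + x⁵ + x⁴ + x³ + x² + x.
Roots in F_2: g(0) = 0 → root; g(1) = 0 → root.
Linear factors from roots: (x), (x + 1).
Complete factorization: g(x) = (x)·(x + 1)·(x² + x + 1)^2.
Factor degrees with multiplicity: 1 + 1 + 2 + 2 = 6.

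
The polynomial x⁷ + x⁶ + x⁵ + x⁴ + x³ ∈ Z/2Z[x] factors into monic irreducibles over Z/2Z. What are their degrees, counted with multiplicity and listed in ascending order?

1, 1, 1, 4

Write g(x) = x⁷ + x⁶ + x⁵ + x⁴ + x³.
Roots in Z/2Z: g(0) = 0 → root; g(1) = 1.
Linear factors from roots: (x).
Complete factorization: g(x) = (x)^3·(x⁴ + x³ + x² + x + 1).
Factor degrees with multiplicity: 1 + 1 + 1 + 4 = 7.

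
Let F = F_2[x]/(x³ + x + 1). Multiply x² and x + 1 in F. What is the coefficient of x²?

Multiply in F_2[x]: (x²)·(x + 1) = x³ + x².
Reduce using x³ ≡ x + 1 (mod x³ + x + 1).
Reduced: x² + x + 1.

1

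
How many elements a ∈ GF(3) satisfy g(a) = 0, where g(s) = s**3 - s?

Evaluate at each of the 3 elements of GF(3):
g(0) = 0 → root; g(1) = 0 → root; g(2) = 0 → root.
Roots: {0, 1, 2}.

3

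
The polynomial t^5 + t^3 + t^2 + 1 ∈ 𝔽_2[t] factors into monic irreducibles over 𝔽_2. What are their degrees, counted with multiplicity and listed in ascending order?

Write g(t) = t^5 + t^3 + t^2 + 1.
Roots in 𝔽_2: g(0) = 1; g(1) = 0 → root.
Linear factors from roots: (t + 1).
Complete factorization: g(t) = (t + 1)^3·(t^2 + t + 1).
Factor degrees with multiplicity: 1 + 1 + 1 + 2 = 5.

1, 1, 1, 2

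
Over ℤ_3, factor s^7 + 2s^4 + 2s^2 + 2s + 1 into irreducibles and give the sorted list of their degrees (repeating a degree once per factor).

7

Write h(s) = s^7 + 2s^4 + 2s^2 + 2s + 1.
Roots in ℤ_3: h(0) = 1; h(1) = 2; h(2) = 2.
Complete factorization: h(s) = (s^7 + 2s^4 + 2s^2 + 2s + 1).
Factor degrees with multiplicity: 7 = 7.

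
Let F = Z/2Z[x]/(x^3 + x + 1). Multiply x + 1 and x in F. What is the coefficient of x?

Multiply in Z/2Z[x]: (x + 1)·(x) = x^2 + x.
Reduced: x^2 + x.

1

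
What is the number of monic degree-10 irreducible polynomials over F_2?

99

Gauss's count: N_{2}(10) = (1/10) Σ_{d|10} μ(10/d)·2^d.
Divisors of 10: 1, 2, 5, 10; μ(10/d) for each: 1, -1, -1, 1.
Σ = 2^1 − 2^2 − 2^5 + 2^10 = 990.
N = 990/10 = 99.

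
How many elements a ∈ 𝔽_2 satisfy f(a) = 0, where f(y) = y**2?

Evaluate at each of the 2 elements of 𝔽_2:
f(0) = 0 → root; f(1) = 1.
Roots: {0}.

1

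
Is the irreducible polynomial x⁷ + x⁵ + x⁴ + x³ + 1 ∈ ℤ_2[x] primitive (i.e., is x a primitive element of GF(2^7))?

Yes

Write f(x) = x⁷ + x⁵ + x⁴ + x³ + 1.
|GF(2^7)^×| = 2^7 − 1 = 127. Prime factorization: 127 = 127.
f is primitive ⇔ x has order 127 in GF(2)[x]/(f), i.e. x^(127/q) ≠ 1 for each prime q | 127.
x^(1) mod f = x.
None equal 1, so x has full order 127; f is primitive.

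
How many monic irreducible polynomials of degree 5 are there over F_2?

x^(2^5) − x is the product of all monic irreducibles of degree dividing 5; Möbius inversion gives N = (1/5) Σ μ(5/d)·2^d.
Divisors of 5: 1, 5; μ(5/d) for each: -1, 1.
Σ = − 2^1 + 2^5 = 30.
N = 30/5 = 6.

6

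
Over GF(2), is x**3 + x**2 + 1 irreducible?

Write g(x) = x**3 + x**2 + 1.
Check for roots in GF(2): g(0) = 1; g(1) = 1.
No roots. A degree-3 polynomial over a field with no linear factor is irreducible.

Yes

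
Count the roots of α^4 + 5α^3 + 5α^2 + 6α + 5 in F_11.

Write f(α) = α^4 + 5α^3 + 5α^2 + 6α + 5.
Evaluate at each of the 11 elements of F_11:
f(0) = 5; f(1) = 0 → root; f(2) = 5; f(3) = 9; f(4) = 3; f(5) = 2; f(6) = 1; f(7) = 8; f(8) = 0 → root; f(9) = 0 → root; f(10) = 0 → root.
Roots: {1, 8, 9, 10}.

4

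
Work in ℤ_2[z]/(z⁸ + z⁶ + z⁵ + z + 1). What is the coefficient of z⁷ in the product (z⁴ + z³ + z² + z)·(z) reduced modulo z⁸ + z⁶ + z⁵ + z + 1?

0

Multiply in ℤ_2[z]: (z⁴ + z³ + z² + z)·(z) = z⁵ + z⁴ + z³ + z².
Reduced: z⁵ + z⁴ + z³ + z².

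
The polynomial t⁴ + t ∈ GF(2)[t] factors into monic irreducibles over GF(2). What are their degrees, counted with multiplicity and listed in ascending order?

Write f(t) = t⁴ + t.
Roots in GF(2): f(0) = 0 → root; f(1) = 0 → root.
Linear factors from roots: (t), (t + 1).
Complete factorization: f(t) = (t)·(t + 1)·(t² + t + 1).
Factor degrees with multiplicity: 1 + 1 + 2 = 4.

1, 1, 2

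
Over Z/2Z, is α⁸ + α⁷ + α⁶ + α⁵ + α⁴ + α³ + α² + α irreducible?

No

Write g(α) = α⁸ + α⁷ + α⁶ + α⁵ + α⁴ + α³ + α² + α.
Check for roots in Z/2Z: g(0) = 0 → root; g(1) = 0 → root.
g(0) = 0, so (α) divides g(α); g is reducible.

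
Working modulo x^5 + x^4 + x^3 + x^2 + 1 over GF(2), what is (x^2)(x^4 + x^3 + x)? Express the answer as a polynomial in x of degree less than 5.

x^4 + x

Multiply in GF(2)[x]: (x^2)·(x^4 + x^3 + x) = x^6 + x^5 + x^3.
Reduce using x^5 ≡ x^4 + x^3 + x^2 + 1 (mod x^5 + x^4 + x^3 + x^2 + 1).
Reduced: x^4 + x.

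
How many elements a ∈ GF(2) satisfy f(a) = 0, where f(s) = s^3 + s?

Evaluate at each of the 2 elements of GF(2):
f(0) = 0 → root; f(1) = 0 → root.
Roots: {0, 1}.

2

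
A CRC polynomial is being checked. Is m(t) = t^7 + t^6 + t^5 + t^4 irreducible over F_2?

Check for roots in F_2: m(0) = 0 → root; m(1) = 0 → root.
m(0) = 0, so (t) divides m(t); m is reducible.

No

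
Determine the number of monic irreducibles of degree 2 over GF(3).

x^(3^2) − x is the product of all monic irreducibles of degree dividing 2; Möbius inversion gives N = (1/2) Σ μ(2/d)·3^d.
Divisors of 2: 1, 2; μ(2/d) for each: -1, 1.
Σ = − 3^1 + 3^2 = 6.
N = 6/2 = 3.

3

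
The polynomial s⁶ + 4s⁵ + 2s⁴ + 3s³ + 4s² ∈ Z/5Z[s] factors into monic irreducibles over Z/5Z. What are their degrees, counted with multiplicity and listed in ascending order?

1, 1, 1, 1, 2

Write g(s) = s⁶ + 4s⁵ + 2s⁴ + 3s³ + 4s².
Roots in Z/5Z: g(0) = 0 → root; g(1) = 4; g(2) = 4; g(3) = 0 → root; g(4) = 0 → root.
Linear factors from roots: (s), (s + 2), (s + 1).
Complete factorization: g(s) = (s + 1)·(s + 2)·(s)^2·(s² + s + 2).
Factor degrees with multiplicity: 1 + 1 + 1 + 1 + 2 = 6.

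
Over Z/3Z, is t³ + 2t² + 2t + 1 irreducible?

No

Write f(t) = t³ + 2t² + 2t + 1.
Check for roots in Z/3Z: f(0) = 1; f(1) = 0 → root; f(2) = 0 → root.
f(1) = 0, so (t − 1) divides f(t); f is reducible.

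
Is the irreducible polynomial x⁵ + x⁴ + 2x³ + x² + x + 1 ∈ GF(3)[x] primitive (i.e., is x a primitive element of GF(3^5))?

Write f(x) = x⁵ + x⁴ + 2x³ + x² + x + 1.
|GF(3^5)^×| = 3^5 − 1 = 242. Prime factorization: 242 = 2·11^2.
f is primitive ⇔ x has order 242 in GF(3)[x]/(f), i.e. x^(242/q) ≠ 1 for each prime q | 242.
x^(121) mod f = 2.
x^(22) mod f = x⁴ + x² + x.
None equal 1, so x has full order 242; f is primitive.

Yes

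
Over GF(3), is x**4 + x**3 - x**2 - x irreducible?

Write f(x) = x**4 + x**3 - x**2 - x.
Check for roots in GF(3): f(0) = 0 → root; f(1) = 0 → root; f(2) = 0 → root.
f(0) = 0, so (x) divides f(x); f is reducible.

No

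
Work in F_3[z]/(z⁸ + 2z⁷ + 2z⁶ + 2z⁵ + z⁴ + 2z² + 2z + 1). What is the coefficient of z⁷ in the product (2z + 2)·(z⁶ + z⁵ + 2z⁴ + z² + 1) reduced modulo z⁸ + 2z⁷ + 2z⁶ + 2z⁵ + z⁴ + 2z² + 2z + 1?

Multiply in F_3[z]: (2z + 2)·(z⁶ + z⁵ + 2z⁴ + z² + 1) = 2z⁷ + z⁶ + z⁴ + 2z³ + 2z² + 2z + 2.
Reduced: 2z⁷ + z⁶ + z⁴ + 2z³ + 2z² + 2z + 2.

2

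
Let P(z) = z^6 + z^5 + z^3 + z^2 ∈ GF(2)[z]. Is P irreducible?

Check for roots in GF(2): P(0) = 0 → root; P(1) = 0 → root.
P(0) = 0, so (z) divides P(z); P is reducible.

No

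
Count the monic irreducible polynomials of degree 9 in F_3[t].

x^(3^9) − x is the product of all monic irreducibles of degree dividing 9; Möbius inversion gives N = (1/9) Σ μ(9/d)·3^d.
Divisors of 9: 1, 3, 9; μ(9/d) for each: 0, -1, 1.
Σ = − 3^3 + 3^9 = 19656.
N = 19656/9 = 2184.

2184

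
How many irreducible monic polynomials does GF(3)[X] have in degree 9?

Gauss's count: N_{3}(9) = (1/9) Σ_{d|9} μ(9/d)·3^d.
Divisors of 9: 1, 3, 9; μ(9/d) for each: 0, -1, 1.
Σ = − 3^3 + 3^9 = 19656.
N = 19656/9 = 2184.

2184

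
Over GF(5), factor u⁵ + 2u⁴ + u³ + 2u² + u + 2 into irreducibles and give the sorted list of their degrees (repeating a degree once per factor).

1, 2, 2

Write g(u) = u⁵ + 2u⁴ + u³ + 2u² + u + 2.
Roots in GF(5): g(0) = 2; g(1) = 4; g(2) = 4; g(3) = 0 → root; g(4) = 3.
Linear factors from roots: (u + 2).
Complete factorization: g(u) = (u + 2)·(u² + u + 1)·(u² - u + 1).
Factor degrees with multiplicity: 1 + 2 + 2 = 5.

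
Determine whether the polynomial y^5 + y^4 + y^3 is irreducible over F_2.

No

Write g(y) = y^5 + y^4 + y^3.
Check for roots in F_2: g(0) = 0 → root; g(1) = 1.
g(0) = 0, so (y) divides g(y); g is reducible.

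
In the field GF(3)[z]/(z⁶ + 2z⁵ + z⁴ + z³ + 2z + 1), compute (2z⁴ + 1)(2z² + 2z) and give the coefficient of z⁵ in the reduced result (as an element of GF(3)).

2

Multiply in GF(3)[z]: (2z⁴ + 1)·(2z² + 2z) = z⁶ + z⁵ + 2z² + 2z.
Reduce using z⁶ ≡ z⁵ + 2z⁴ + 2z³ + z + 2 (mod z⁶ + 2z⁵ + z⁴ + z³ + 2z + 1).
Reduced: 2z⁵ + 2z⁴ + 2z³ + 2z² + 2.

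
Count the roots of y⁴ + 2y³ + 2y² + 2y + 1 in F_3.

Write f(y) = y⁴ + 2y³ + 2y² + 2y + 1.
Evaluate at each of the 3 elements of F_3:
f(0) = 1; f(1) = 2; f(2) = 0 → root.
Roots: {2}.

1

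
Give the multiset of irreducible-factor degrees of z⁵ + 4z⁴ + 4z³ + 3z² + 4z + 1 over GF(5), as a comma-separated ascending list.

1, 4

Write h(z) = z⁵ + 4z⁴ + 4z³ + 3z² + 4z + 1.
Roots in GF(5): h(0) = 1; h(1) = 2; h(2) = 4; h(3) = 0 → root; h(4) = 4.
Linear factors from roots: (z + 2).
Complete factorization: h(z) = (z + 2)·(z⁴ + 2z³ + 3z + 3).
Factor degrees with multiplicity: 1 + 4 = 5.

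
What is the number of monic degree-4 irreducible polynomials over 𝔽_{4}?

Gauss's count: N_{4}(4) = (1/4) Σ_{d|4} μ(4/d)·4^d.
Divisors of 4: 1, 2, 4; μ(4/d) for each: 0, -1, 1.
Σ = − 4^2 + 4^4 = 240.
N = 240/4 = 60.

60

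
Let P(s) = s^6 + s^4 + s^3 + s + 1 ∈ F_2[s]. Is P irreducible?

Yes

Check for roots in F_2: P(0) = 1; P(1) = 1.
No roots, so no linear factors.
Monic irreducibles of degree 2 over GF(2): s^2 + s + 1.
None of them divide P (all give nonzero remainder).
Monic irreducibles of degree 3 over GF(2): s^3 + s + 1, s^3 + s^2 + 1.
None of them divide P (all give nonzero remainder).
No irreducible factor of degree ≤ 3 exists, so P is irreducible over GF(2).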